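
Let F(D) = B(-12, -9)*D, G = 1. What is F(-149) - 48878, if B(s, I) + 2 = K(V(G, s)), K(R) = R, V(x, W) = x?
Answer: -48729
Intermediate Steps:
B(s, I) = -1 (B(s, I) = -2 + 1 = -1)
F(D) = -D
F(-149) - 48878 = -1*(-149) - 48878 = 149 - 48878 = -48729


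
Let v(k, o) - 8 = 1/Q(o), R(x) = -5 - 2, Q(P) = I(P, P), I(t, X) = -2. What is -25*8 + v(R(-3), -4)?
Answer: -385/2 ≈ -192.50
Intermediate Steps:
Q(P) = -2
R(x) = -7
v(k, o) = 15/2 (v(k, o) = 8 + 1/(-2) = 8 - 1/2 = 15/2)
-25*8 + v(R(-3), -4) = -25*8 + 15/2 = -200 + 15/2 = -385/2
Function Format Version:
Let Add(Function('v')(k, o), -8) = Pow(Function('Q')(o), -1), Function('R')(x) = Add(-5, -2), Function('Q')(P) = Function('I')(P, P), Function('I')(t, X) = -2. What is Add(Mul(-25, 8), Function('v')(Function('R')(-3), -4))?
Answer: Rational(-385, 2) ≈ -192.50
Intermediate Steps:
Function('Q')(P) = -2
Function('R')(x) = -7
Function('v')(k, o) = Rational(15, 2) (Function('v')(k, o) = Add(8, Pow(-2, -1)) = Add(8, Rational(-1, 2)) = Rational(15, 2))
Add(Mul(-25, 8), Function('v')(Function('R')(-3), -4)) = Add(Mul(-25, 8), Rational(15, 2)) = Add(-200, Rational(15, 2)) = Rational(-385, 2)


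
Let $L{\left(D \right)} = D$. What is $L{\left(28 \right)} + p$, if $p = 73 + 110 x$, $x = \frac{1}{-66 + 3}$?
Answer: $\frac{6253}{63} \approx 99.254$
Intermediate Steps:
$x = - \frac{1}{63}$ ($x = \frac{1}{-63} = - \frac{1}{63} \approx -0.015873$)
$p = \frac{4489}{63}$ ($p = 73 + 110 \left(- \frac{1}{63}\right) = 73 - \frac{110}{63} = \frac{4489}{63} \approx 71.254$)
$L{\left(28 \right)} + p = 28 + \frac{4489}{63} = \frac{6253}{63}$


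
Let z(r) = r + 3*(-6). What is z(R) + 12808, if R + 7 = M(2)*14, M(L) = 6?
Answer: 12867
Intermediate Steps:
R = 77 (R = -7 + 6*14 = -7 + 84 = 77)
z(r) = -18 + r (z(r) = r - 18 = -18 + r)
z(R) + 12808 = (-18 + 77) + 12808 = 59 + 12808 = 12867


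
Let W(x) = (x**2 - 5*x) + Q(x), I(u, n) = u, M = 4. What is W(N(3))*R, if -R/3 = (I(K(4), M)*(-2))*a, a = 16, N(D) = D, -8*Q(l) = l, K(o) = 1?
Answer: -612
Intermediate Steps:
Q(l) = -l/8
R = 96 (R = -3*1*(-2)*16 = -(-6)*16 = -3*(-32) = 96)
W(x) = x**2 - 41*x/8 (W(x) = (x**2 - 5*x) - x/8 = x**2 - 41*x/8)
W(N(3))*R = ((1/8)*3*(-41 + 8*3))*96 = ((1/8)*3*(-41 + 24))*96 = ((1/8)*3*(-17))*96 = -51/8*96 = -612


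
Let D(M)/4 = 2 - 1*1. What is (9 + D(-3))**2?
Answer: 169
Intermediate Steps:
D(M) = 4 (D(M) = 4*(2 - 1*1) = 4*(2 - 1) = 4*1 = 4)
(9 + D(-3))**2 = (9 + 4)**2 = 13**2 = 169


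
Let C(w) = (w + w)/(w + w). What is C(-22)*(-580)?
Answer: -580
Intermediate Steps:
C(w) = 1 (C(w) = (2*w)/((2*w)) = (2*w)*(1/(2*w)) = 1)
C(-22)*(-580) = 1*(-580) = -580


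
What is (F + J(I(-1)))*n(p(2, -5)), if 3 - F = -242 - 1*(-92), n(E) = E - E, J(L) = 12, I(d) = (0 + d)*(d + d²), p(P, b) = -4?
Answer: 0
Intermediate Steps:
I(d) = d*(d + d²)
n(E) = 0
F = 153 (F = 3 - (-242 - 1*(-92)) = 3 - (-242 + 92) = 3 - 1*(-150) = 3 + 150 = 153)
(F + J(I(-1)))*n(p(2, -5)) = (153 + 12)*0 = 165*0 = 0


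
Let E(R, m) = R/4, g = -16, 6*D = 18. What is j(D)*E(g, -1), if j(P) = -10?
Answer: 40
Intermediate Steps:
D = 3 (D = (⅙)*18 = 3)
E(R, m) = R/4 (E(R, m) = R*(¼) = R/4)
j(D)*E(g, -1) = -5*(-16)/2 = -10*(-4) = 40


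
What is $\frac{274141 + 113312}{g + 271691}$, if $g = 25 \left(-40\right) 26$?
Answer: $\frac{129151}{81897} \approx 1.577$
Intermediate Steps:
$g = -26000$ ($g = \left(-1000\right) 26 = -26000$)
$\frac{274141 + 113312}{g + 271691} = \frac{274141 + 113312}{-26000 + 271691} = \frac{387453}{245691} = 387453 \cdot \frac{1}{245691} = \frac{129151}{81897}$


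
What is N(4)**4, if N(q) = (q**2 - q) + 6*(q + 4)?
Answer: 12960000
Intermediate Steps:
N(q) = 24 + q**2 + 5*q (N(q) = (q**2 - q) + 6*(4 + q) = (q**2 - q) + (24 + 6*q) = 24 + q**2 + 5*q)
N(4)**4 = (24 + 4**2 + 5*4)**4 = (24 + 16 + 20)**4 = 60**4 = 12960000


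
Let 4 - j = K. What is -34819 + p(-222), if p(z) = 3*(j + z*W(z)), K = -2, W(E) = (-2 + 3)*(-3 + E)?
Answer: 115049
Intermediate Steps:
W(E) = -3 + E (W(E) = 1*(-3 + E) = -3 + E)
j = 6 (j = 4 - 1*(-2) = 4 + 2 = 6)
p(z) = 18 + 3*z*(-3 + z) (p(z) = 3*(6 + z*(-3 + z)) = 18 + 3*z*(-3 + z))
-34819 + p(-222) = -34819 + (18 + 3*(-222)*(-3 - 222)) = -34819 + (18 + 3*(-222)*(-225)) = -34819 + (18 + 149850) = -34819 + 149868 = 115049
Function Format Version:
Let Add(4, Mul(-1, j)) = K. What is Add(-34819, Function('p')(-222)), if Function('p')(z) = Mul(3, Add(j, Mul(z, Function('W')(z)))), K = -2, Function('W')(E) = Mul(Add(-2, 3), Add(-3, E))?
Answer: 115049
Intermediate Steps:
Function('W')(E) = Add(-3, E) (Function('W')(E) = Mul(1, Add(-3, E)) = Add(-3, E))
j = 6 (j = Add(4, Mul(-1, -2)) = Add(4, 2) = 6)
Function('p')(z) = Add(18, Mul(3, z, Add(-3, z))) (Function('p')(z) = Mul(3, Add(6, Mul(z, Add(-3, z)))) = Add(18, Mul(3, z, Add(-3, z))))
Add(-34819, Function('p')(-222)) = Add(-34819, Add(18, Mul(3, -222, Add(-3, -222)))) = Add(-34819, Add(18, Mul(3, -222, -225))) = Add(-34819, Add(18, 149850)) = Add(-34819, 149868) = 115049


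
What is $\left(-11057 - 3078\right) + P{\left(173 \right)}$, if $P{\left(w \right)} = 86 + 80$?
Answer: $-13969$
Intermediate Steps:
$P{\left(w \right)} = 166$
$\left(-11057 - 3078\right) + P{\left(173 \right)} = \left(-11057 - 3078\right) + 166 = -14135 + 166 = -13969$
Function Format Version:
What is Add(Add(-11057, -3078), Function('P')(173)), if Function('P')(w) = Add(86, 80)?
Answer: -13969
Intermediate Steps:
Function('P')(w) = 166
Add(Add(-11057, -3078), Function('P')(173)) = Add(Add(-11057, -3078), 166) = Add(-14135, 166) = -13969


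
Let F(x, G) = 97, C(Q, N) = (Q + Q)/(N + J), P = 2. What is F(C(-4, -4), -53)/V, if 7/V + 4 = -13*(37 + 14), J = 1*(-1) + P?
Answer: -64699/7 ≈ -9242.7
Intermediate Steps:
J = 1 (J = 1*(-1) + 2 = -1 + 2 = 1)
C(Q, N) = 2*Q/(1 + N) (C(Q, N) = (Q + Q)/(N + 1) = (2*Q)/(1 + N) = 2*Q/(1 + N))
V = -7/667 (V = 7/(-4 - 13*(37 + 14)) = 7/(-4 - 13*51) = 7/(-4 - 663) = 7/(-667) = 7*(-1/667) = -7/667 ≈ -0.010495)
F(C(-4, -4), -53)/V = 97/(-7/667) = 97*(-667/7) = -64699/7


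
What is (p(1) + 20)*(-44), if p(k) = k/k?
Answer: -924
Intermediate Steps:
p(k) = 1
(p(1) + 20)*(-44) = (1 + 20)*(-44) = 21*(-44) = -924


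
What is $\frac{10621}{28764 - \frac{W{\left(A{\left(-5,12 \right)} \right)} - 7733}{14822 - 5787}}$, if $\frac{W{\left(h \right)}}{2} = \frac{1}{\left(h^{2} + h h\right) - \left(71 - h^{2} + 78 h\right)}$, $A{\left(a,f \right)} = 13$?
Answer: $\frac{27732652415}{75108346698} \approx 0.36924$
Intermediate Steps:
$W{\left(h \right)} = \frac{2}{-71 - 78 h + 3 h^{2}}$ ($W{\left(h \right)} = \frac{2}{\left(h^{2} + h h\right) - \left(71 - h^{2} + 78 h\right)} = \frac{2}{\left(h^{2} + h^{2}\right) - \left(71 - h^{2} + 78 h\right)} = \frac{2}{2 h^{2} - \left(71 - h^{2} + 78 h\right)} = \frac{2}{-71 - 78 h + 3 h^{2}}$)
$\frac{10621}{28764 - \frac{W{\left(A{\left(-5,12 \right)} \right)} - 7733}{14822 - 5787}} = \frac{10621}{28764 - \frac{\frac{2}{-71 - 1014 + 3 \cdot 13^{2}} - 7733}{14822 - 5787}} = \frac{10621}{28764 - \frac{\frac{2}{-71 - 1014 + 3 \cdot 169} - 7733}{9035}} = \frac{10621}{28764 - \left(\frac{2}{-71 - 1014 + 507} - 7733\right) \frac{1}{9035}} = \frac{10621}{28764 - \left(\frac{2}{-578} - 7733\right) \frac{1}{9035}} = \frac{10621}{28764 - \left(2 \left(- \frac{1}{578}\right) - 7733\right) \frac{1}{9035}} = \frac{10621}{28764 - \left(- \frac{1}{289} - 7733\right) \frac{1}{9035}} = \frac{10621}{28764 - \left(- \frac{2234838}{289}\right) \frac{1}{9035}} = \frac{10621}{28764 - - \frac{2234838}{2611115}} = \frac{10621}{28764 + \frac{2234838}{2611115}} = \frac{10621}{\frac{75108346698}{2611115}} = 10621 \cdot \frac{2611115}{75108346698} = \frac{27732652415}{75108346698}$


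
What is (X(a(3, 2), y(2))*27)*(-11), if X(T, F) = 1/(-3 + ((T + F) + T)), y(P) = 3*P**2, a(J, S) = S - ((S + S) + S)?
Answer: -297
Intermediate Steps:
a(J, S) = -2*S (a(J, S) = S - (2*S + S) = S - 3*S = -2*S)
X(T, F) = 1/(-3 + F + 2*T) (X(T, F) = 1/(-3 + ((F + T) + T)) = 1/(-3 + (F + 2*T)) = 1/(-3 + F + 2*T))
(X(a(3, 2), y(2))*27)*(-11) = (27/(-3 + 3*2**2 + 2*(-2*2)))*(-11) = (27/(-3 + 3*4 + 2*(-4)))*(-11) = (27/(-3 + 12 - 8))*(-11) = (27/1)*(-11) = (1*27)*(-11) = 27*(-11) = -297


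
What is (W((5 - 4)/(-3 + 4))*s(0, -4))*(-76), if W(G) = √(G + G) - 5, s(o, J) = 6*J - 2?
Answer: -9880 + 1976*√2 ≈ -7085.5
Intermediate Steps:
s(o, J) = -2 + 6*J
W(G) = -5 + √2*√G (W(G) = √(2*G) - 5 = √2*√G - 5 = -5 + √2*√G)
(W((5 - 4)/(-3 + 4))*s(0, -4))*(-76) = ((-5 + √2*√((5 - 4)/(-3 + 4)))*(-2 + 6*(-4)))*(-76) = ((-5 + √2*√(1/1))*(-2 - 24))*(-76) = ((-5 + √2*√(1*1))*(-26))*(-76) = ((-5 + √2*√1)*(-26))*(-76) = ((-5 + √2*1)*(-26))*(-76) = ((-5 + √2)*(-26))*(-76) = (130 - 26*√2)*(-76) = -9880 + 1976*√2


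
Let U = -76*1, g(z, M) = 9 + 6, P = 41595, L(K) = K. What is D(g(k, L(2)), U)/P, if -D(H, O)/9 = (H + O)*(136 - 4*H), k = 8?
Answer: 13908/13865 ≈ 1.0031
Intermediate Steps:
g(z, M) = 15
U = -76
D(H, O) = -9*(136 - 4*H)*(H + O) (D(H, O) = -9*(H + O)*(136 - 4*H) = -9*(136 - 4*H)*(H + O))
D(g(k, L(2)), U)/P = (-1224*15 - 1224*(-76) + 36*15² + 36*15*(-76))/41595 = (-18360 + 93024 + 36*225 - 41040)*(1/41595) = (-18360 + 93024 + 8100 - 41040)*(1/41595) = 41724*(1/41595) = 13908/13865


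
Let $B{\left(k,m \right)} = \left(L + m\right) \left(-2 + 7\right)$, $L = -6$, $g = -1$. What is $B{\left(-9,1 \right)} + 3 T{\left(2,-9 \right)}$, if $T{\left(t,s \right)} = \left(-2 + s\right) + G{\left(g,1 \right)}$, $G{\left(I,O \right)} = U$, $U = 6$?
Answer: $-40$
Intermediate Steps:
$G{\left(I,O \right)} = 6$
$T{\left(t,s \right)} = 4 + s$ ($T{\left(t,s \right)} = \left(-2 + s\right) + 6 = 4 + s$)
$B{\left(k,m \right)} = -30 + 5 m$ ($B{\left(k,m \right)} = \left(-6 + m\right) \left(-2 + 7\right) = \left(-6 + m\right) 5 = -30 + 5 m$)
$B{\left(-9,1 \right)} + 3 T{\left(2,-9 \right)} = \left(-30 + 5 \cdot 1\right) + 3 \left(4 - 9\right) = \left(-30 + 5\right) + 3 \left(-5\right) = -25 - 15 = -40$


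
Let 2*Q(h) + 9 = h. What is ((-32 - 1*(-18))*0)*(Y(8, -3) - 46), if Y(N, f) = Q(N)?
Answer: 0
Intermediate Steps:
Q(h) = -9/2 + h/2
Y(N, f) = -9/2 + N/2
((-32 - 1*(-18))*0)*(Y(8, -3) - 46) = ((-32 - 1*(-18))*0)*((-9/2 + (1/2)*8) - 46) = ((-32 + 18)*0)*((-9/2 + 4) - 46) = (-14*0)*(-1/2 - 46) = 0*(-93/2) = 0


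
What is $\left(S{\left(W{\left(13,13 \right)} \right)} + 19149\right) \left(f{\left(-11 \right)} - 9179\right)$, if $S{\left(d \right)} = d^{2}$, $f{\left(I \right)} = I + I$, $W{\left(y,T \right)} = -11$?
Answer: $-177303270$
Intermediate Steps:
$f{\left(I \right)} = 2 I$
$\left(S{\left(W{\left(13,13 \right)} \right)} + 19149\right) \left(f{\left(-11 \right)} - 9179\right) = \left(\left(-11\right)^{2} + 19149\right) \left(2 \left(-11\right) - 9179\right) = \left(121 + 19149\right) \left(-22 - 9179\right) = 19270 \left(-9201\right) = -177303270$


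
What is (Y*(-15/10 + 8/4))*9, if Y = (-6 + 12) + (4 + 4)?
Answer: 63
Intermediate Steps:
Y = 14 (Y = 6 + 8 = 14)
(Y*(-15/10 + 8/4))*9 = (14*(-15/10 + 8/4))*9 = (14*(-15*⅒ + 8*(¼)))*9 = (14*(-3/2 + 2))*9 = (14*(½))*9 = 7*9 = 63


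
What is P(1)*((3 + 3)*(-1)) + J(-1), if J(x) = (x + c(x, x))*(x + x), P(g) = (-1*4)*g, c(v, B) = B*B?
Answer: 24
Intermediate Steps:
c(v, B) = B**2
P(g) = -4*g
J(x) = 2*x*(x + x**2) (J(x) = (x + x**2)*(x + x) = (x + x**2)*(2*x) = 2*x*(x + x**2))
P(1)*((3 + 3)*(-1)) + J(-1) = (-4*1)*((3 + 3)*(-1)) + 2*(-1)**2*(1 - 1) = -24*(-1) + 2*1*0 = -4*(-6) + 0 = 24 + 0 = 24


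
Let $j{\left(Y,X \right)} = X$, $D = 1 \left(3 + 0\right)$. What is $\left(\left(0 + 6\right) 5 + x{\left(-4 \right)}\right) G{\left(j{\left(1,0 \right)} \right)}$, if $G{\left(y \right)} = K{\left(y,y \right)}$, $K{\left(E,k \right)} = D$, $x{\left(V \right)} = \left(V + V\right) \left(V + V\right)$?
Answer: $282$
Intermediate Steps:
$D = 3$ ($D = 1 \cdot 3 = 3$)
$x{\left(V \right)} = 4 V^{2}$ ($x{\left(V \right)} = 2 V 2 V = 4 V^{2}$)
$K{\left(E,k \right)} = 3$
$G{\left(y \right)} = 3$
$\left(\left(0 + 6\right) 5 + x{\left(-4 \right)}\right) G{\left(j{\left(1,0 \right)} \right)} = \left(\left(0 + 6\right) 5 + 4 \left(-4\right)^{2}\right) 3 = \left(6 \cdot 5 + 4 \cdot 16\right) 3 = \left(30 + 64\right) 3 = 94 \cdot 3 = 282$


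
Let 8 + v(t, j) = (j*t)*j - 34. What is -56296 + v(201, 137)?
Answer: 3716231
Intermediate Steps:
v(t, j) = -42 + t*j² (v(t, j) = -8 + ((j*t)*j - 34) = -8 + (t*j² - 34) = -8 + (-34 + t*j²) = -42 + t*j²)
-56296 + v(201, 137) = -56296 + (-42 + 201*137²) = -56296 + (-42 + 201*18769) = -56296 + (-42 + 3772569) = -56296 + 3772527 = 3716231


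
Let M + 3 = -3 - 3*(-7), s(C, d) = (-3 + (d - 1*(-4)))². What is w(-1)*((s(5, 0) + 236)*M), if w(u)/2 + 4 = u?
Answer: -35550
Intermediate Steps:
s(C, d) = (1 + d)² (s(C, d) = (-3 + (d + 4))² = (-3 + (4 + d))² = (1 + d)²)
w(u) = -8 + 2*u
M = 15 (M = -3 + (-3 - 3*(-7)) = -3 + (-3 + 21) = -3 + 18 = 15)
w(-1)*((s(5, 0) + 236)*M) = (-8 + 2*(-1))*(((1 + 0)² + 236)*15) = (-8 - 2)*((1² + 236)*15) = -10*(1 + 236)*15 = -2370*15 = -10*3555 = -35550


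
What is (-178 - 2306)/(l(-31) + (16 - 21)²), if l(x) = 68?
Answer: -828/31 ≈ -26.710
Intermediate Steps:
(-178 - 2306)/(l(-31) + (16 - 21)²) = (-178 - 2306)/(68 + (16 - 21)²) = -2484/(68 + (-5)²) = -2484/(68 + 25) = -2484/93 = -2484*1/93 = -828/31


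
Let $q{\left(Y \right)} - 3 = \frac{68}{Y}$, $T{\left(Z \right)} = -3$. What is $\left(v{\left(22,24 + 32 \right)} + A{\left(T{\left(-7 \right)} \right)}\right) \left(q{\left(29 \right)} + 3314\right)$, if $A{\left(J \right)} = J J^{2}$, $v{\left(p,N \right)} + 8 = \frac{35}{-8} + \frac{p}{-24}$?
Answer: $- \frac{31028129}{232} \approx -1.3374 \cdot 10^{5}$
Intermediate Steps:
$q{\left(Y \right)} = 3 + \frac{68}{Y}$
$v{\left(p,N \right)} = - \frac{99}{8} - \frac{p}{24}$ ($v{\left(p,N \right)} = -8 + \left(\frac{35}{-8} + \frac{p}{-24}\right) = -8 + \left(35 \left(- \frac{1}{8}\right) + p \left(- \frac{1}{24}\right)\right) = -8 - \left(\frac{35}{8} + \frac{p}{24}\right) = - \frac{99}{8} - \frac{p}{24}$)
$A{\left(J \right)} = J^{3}$
$\left(v{\left(22,24 + 32 \right)} + A{\left(T{\left(-7 \right)} \right)}\right) \left(q{\left(29 \right)} + 3314\right) = \left(\left(- \frac{99}{8} - \frac{11}{12}\right) + \left(-3\right)^{3}\right) \left(\left(3 + \frac{68}{29}\right) + 3314\right) = \left(\left(- \frac{99}{8} - \frac{11}{12}\right) - 27\right) \left(\left(3 + 68 \cdot \frac{1}{29}\right) + 3314\right) = \left(- \frac{319}{24} - 27\right) \left(\left(3 + \frac{68}{29}\right) + 3314\right) = - \frac{967 \left(\frac{155}{29} + 3314\right)}{24} = \left(- \frac{967}{24}\right) \frac{96261}{29} = - \frac{31028129}{232}$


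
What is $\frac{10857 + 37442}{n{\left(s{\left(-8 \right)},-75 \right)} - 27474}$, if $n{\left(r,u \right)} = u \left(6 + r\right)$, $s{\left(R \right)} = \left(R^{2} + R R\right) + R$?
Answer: $- \frac{48299}{36924} \approx -1.3081$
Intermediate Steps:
$s{\left(R \right)} = R + 2 R^{2}$ ($s{\left(R \right)} = \left(R^{2} + R^{2}\right) + R = 2 R^{2} + R = R + 2 R^{2}$)
$\frac{10857 + 37442}{n{\left(s{\left(-8 \right)},-75 \right)} - 27474} = \frac{10857 + 37442}{- 75 \left(6 - 8 \left(1 + 2 \left(-8\right)\right)\right) - 27474} = \frac{48299}{- 75 \left(6 - 8 \left(1 - 16\right)\right) - 27474} = \frac{48299}{- 75 \left(6 - -120\right) - 27474} = \frac{48299}{- 75 \left(6 + 120\right) - 27474} = \frac{48299}{\left(-75\right) 126 - 27474} = \frac{48299}{-9450 - 27474} = \frac{48299}{-36924} = 48299 \left(- \frac{1}{36924}\right) = - \frac{48299}{36924}$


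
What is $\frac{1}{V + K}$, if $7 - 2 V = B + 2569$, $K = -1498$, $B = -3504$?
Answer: $- \frac{1}{1027} \approx -0.00097371$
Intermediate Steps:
$V = 471$ ($V = \frac{7}{2} - \frac{-3504 + 2569}{2} = \frac{7}{2} - - \frac{935}{2} = \frac{7}{2} + \frac{935}{2} = 471$)
$\frac{1}{V + K} = \frac{1}{471 - 1498} = \frac{1}{-1027} = - \frac{1}{1027}$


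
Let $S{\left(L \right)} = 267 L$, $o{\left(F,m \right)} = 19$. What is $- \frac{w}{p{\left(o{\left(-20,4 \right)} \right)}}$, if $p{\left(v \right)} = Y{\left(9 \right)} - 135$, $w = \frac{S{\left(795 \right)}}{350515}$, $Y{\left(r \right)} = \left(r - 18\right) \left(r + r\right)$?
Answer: $\frac{4717}{2313399} \approx 0.002039$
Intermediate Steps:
$Y{\left(r \right)} = 2 r \left(-18 + r\right)$ ($Y{\left(r \right)} = \left(-18 + r\right) 2 r = 2 r \left(-18 + r\right)$)
$w = \frac{42453}{70103}$ ($w = \frac{267 \cdot 795}{350515} = 212265 \cdot \frac{1}{350515} = \frac{42453}{70103} \approx 0.60558$)
$p{\left(v \right)} = -297$ ($p{\left(v \right)} = 2 \cdot 9 \left(-18 + 9\right) - 135 = 2 \cdot 9 \left(-9\right) - 135 = -162 - 135 = -297$)
$- \frac{w}{p{\left(o{\left(-20,4 \right)} \right)}} = - \frac{42453}{70103 \left(-297\right)} = - \frac{42453 \left(-1\right)}{70103 \cdot 297} = \left(-1\right) \left(- \frac{4717}{2313399}\right) = \frac{4717}{2313399}$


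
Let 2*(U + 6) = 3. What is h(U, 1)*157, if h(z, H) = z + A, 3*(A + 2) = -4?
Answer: -7379/6 ≈ -1229.8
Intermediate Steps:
U = -9/2 (U = -6 + (½)*3 = -6 + 3/2 = -9/2 ≈ -4.5000)
A = -10/3 (A = -2 + (⅓)*(-4) = -2 - 4/3 = -10/3 ≈ -3.3333)
h(z, H) = -10/3 + z (h(z, H) = z - 10/3 = -10/3 + z)
h(U, 1)*157 = (-10/3 - 9/2)*157 = -47/6*157 = -7379/6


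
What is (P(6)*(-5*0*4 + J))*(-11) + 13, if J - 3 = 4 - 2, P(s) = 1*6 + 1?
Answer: -372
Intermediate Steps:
P(s) = 7 (P(s) = 6 + 1 = 7)
J = 5 (J = 3 + (4 - 2) = 3 + 2 = 5)
(P(6)*(-5*0*4 + J))*(-11) + 13 = (7*(-5*0*4 + 5))*(-11) + 13 = (7*(0*4 + 5))*(-11) + 13 = (7*(0 + 5))*(-11) + 13 = (7*5)*(-11) + 13 = 35*(-11) + 13 = -385 + 13 = -372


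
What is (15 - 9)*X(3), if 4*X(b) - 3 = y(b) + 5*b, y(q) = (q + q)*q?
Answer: 54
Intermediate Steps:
y(q) = 2*q**2 (y(q) = (2*q)*q = 2*q**2)
X(b) = 3/4 + b**2/2 + 5*b/4 (X(b) = 3/4 + (2*b**2 + 5*b)/4 = 3/4 + (b**2/2 + 5*b/4) = 3/4 + b**2/2 + 5*b/4)
(15 - 9)*X(3) = (15 - 9)*(3/4 + (1/2)*3**2 + (5/4)*3) = 6*(3/4 + (1/2)*9 + 15/4) = 6*(3/4 + 9/2 + 15/4) = 6*9 = 54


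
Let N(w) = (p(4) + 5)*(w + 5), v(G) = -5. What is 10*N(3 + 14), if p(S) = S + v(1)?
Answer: 880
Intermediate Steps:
p(S) = -5 + S (p(S) = S - 5 = -5 + S)
N(w) = 20 + 4*w (N(w) = ((-5 + 4) + 5)*(w + 5) = (-1 + 5)*(5 + w) = 4*(5 + w) = 20 + 4*w)
10*N(3 + 14) = 10*(20 + 4*(3 + 14)) = 10*(20 + 4*17) = 10*(20 + 68) = 10*88 = 880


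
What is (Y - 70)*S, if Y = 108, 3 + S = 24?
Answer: 798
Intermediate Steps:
S = 21 (S = -3 + 24 = 21)
(Y - 70)*S = (108 - 70)*21 = 38*21 = 798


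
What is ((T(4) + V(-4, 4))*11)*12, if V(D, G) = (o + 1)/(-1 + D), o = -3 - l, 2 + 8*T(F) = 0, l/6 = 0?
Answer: 99/5 ≈ 19.800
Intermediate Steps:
l = 0 (l = 6*0 = 0)
T(F) = -¼ (T(F) = -¼ + (⅛)*0 = -¼ + 0 = -¼)
o = -3 (o = -3 - 1*0 = -3 + 0 = -3)
V(D, G) = -2/(-1 + D) (V(D, G) = (-3 + 1)/(-1 + D) = -2/(-1 + D))
((T(4) + V(-4, 4))*11)*12 = ((-¼ - 2/(-1 - 4))*11)*12 = ((-¼ - 2/(-5))*11)*12 = ((-¼ - 2*(-⅕))*11)*12 = ((-¼ + ⅖)*11)*12 = ((3/20)*11)*12 = (33/20)*12 = 99/5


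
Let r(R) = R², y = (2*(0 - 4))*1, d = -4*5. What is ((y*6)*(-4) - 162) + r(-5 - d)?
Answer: 255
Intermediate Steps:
d = -20
y = -8 (y = (2*(-4))*1 = -8*1 = -8)
((y*6)*(-4) - 162) + r(-5 - d) = (-8*6*(-4) - 162) + (-5 - 1*(-20))² = (-48*(-4) - 162) + (-5 + 20)² = (192 - 162) + 15² = 30 + 225 = 255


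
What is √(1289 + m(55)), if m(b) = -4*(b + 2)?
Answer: √1061 ≈ 32.573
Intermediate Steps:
m(b) = -8 - 4*b (m(b) = -4*(2 + b) = -8 - 4*b)
√(1289 + m(55)) = √(1289 + (-8 - 4*55)) = √(1289 + (-8 - 220)) = √(1289 - 228) = √1061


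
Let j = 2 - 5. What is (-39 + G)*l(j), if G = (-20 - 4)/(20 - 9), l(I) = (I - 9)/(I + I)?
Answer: -906/11 ≈ -82.364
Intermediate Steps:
j = -3
l(I) = (-9 + I)/(2*I) (l(I) = (-9 + I)/((2*I)) = (-9 + I)*(1/(2*I)) = (-9 + I)/(2*I))
G = -24/11 ≈ -2.1818
(-39 + G)*l(j) = (-39 - 24/11)*((½)*(-9 - 3)/(-3)) = -453*(-1)*(-12)/(22*3) = -453/11*2 = -906/11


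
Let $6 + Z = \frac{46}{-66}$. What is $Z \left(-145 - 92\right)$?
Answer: $\frac{17459}{11} \approx 1587.2$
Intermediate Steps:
$Z = - \frac{221}{33}$ ($Z = -6 + \frac{46}{-66} = -6 + 46 \left(- \frac{1}{66}\right) = -6 - \frac{23}{33} = - \frac{221}{33} \approx -6.697$)
$Z \left(-145 - 92\right) = - \frac{221 \left(-145 - 92\right)}{33} = \left(- \frac{221}{33}\right) \left(-237\right) = \frac{17459}{11}$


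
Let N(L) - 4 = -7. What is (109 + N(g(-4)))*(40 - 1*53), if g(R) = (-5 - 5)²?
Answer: -1378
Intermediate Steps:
g(R) = 100 (g(R) = (-10)² = 100)
N(L) = -3 (N(L) = 4 - 7 = -3)
(109 + N(g(-4)))*(40 - 1*53) = (109 - 3)*(40 - 1*53) = 106*(40 - 53) = 106*(-13) = -1378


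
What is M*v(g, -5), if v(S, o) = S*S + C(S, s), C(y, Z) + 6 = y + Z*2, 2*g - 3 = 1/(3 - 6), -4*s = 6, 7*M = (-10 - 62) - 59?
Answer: 6943/63 ≈ 110.21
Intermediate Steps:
M = -131/7 (M = ((-10 - 62) - 59)/7 = (-72 - 59)/7 = (⅐)*(-131) = -131/7 ≈ -18.714)
s = -3/2 (s = -¼*6 = -3/2 ≈ -1.5000)
g = 4/3 (g = 3/2 + 1/(2*(3 - 6)) = 3/2 + (½)/(-3) = 3/2 + (½)*(-⅓) = 3/2 - ⅙ = 4/3 ≈ 1.3333)
C(y, Z) = -6 + y + 2*Z (C(y, Z) = -6 + (y + Z*2) = -6 + (y + 2*Z) = -6 + y + 2*Z)
v(S, o) = -9 + S + S² (v(S, o) = S*S + (-6 + S + 2*(-3/2)) = S² + (-6 + S - 3) = S² + (-9 + S) = -9 + S + S²)
M*v(g, -5) = -131*(-9 + 4/3 + (4/3)²)/7 = -131*(-9 + 4/3 + 16/9)/7 = -131/7*(-53/9) = 6943/63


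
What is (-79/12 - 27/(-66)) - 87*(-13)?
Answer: 148477/132 ≈ 1124.8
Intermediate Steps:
(-79/12 - 27/(-66)) - 87*(-13) = (-79*1/12 - 27*(-1/66)) + 1131 = (-79/12 + 9/22) + 1131 = -815/132 + 1131 = 148477/132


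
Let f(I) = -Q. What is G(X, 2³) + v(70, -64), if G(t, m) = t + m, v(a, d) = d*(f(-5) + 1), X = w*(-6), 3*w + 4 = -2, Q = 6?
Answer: 340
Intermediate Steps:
w = -2 (w = -4/3 + (⅓)*(-2) = -4/3 - ⅔ = -2)
f(I) = -6 (f(I) = -1*6 = -6)
X = 12 (X = -2*(-6) = 12)
v(a, d) = -5*d (v(a, d) = d*(-6 + 1) = d*(-5) = -5*d)
G(t, m) = m + t
G(X, 2³) + v(70, -64) = (2³ + 12) - 5*(-64) = (8 + 12) + 320 = 20 + 320 = 340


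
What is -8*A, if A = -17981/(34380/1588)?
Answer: 57107656/8595 ≈ 6644.3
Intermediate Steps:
A = -7138457/8595 (A = -17981/(34380*(1/1588)) = -17981/8595/397 = -17981*397/8595 = -7138457/8595 ≈ -830.54)
-8*A = -8*(-7138457/8595) = 57107656/8595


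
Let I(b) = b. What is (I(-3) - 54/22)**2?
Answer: 3600/121 ≈ 29.752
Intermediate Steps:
(I(-3) - 54/22)**2 = (-3 - 54/22)**2 = (-3 - 54*1/22)**2 = (-3 - 27/11)**2 = (-60/11)**2 = 3600/121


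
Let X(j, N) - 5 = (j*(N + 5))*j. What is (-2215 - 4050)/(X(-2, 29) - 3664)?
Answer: 6265/3523 ≈ 1.7783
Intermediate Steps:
X(j, N) = 5 + j**2*(5 + N) (X(j, N) = 5 + (j*(N + 5))*j = 5 + (j*(5 + N))*j = 5 + j**2*(5 + N))
(-2215 - 4050)/(X(-2, 29) - 3664) = (-2215 - 4050)/((5 + 5*(-2)**2 + 29*(-2)**2) - 3664) = -6265/((5 + 5*4 + 29*4) - 3664) = -6265/((5 + 20 + 116) - 3664) = -6265/(141 - 3664) = -6265/(-3523) = -6265*(-1/3523) = 6265/3523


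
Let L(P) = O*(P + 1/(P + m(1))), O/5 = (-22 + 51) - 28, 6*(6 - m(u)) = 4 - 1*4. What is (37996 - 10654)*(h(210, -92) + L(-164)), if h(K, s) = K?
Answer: -1317679335/79 ≈ -1.6679e+7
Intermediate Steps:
m(u) = 6 (m(u) = 6 - (4 - 1*4)/6 = 6 - (4 - 4)/6 = 6 - ⅙*0 = 6 + 0 = 6)
O = 5 (O = 5*((-22 + 51) - 28) = 5*(29 - 28) = 5*1 = 5)
L(P) = 5*P + 5/(6 + P) (L(P) = 5*(P + 1/(P + 6)) = 5*(P + 1/(6 + P)) = 5*P + 5/(6 + P))
(37996 - 10654)*(h(210, -92) + L(-164)) = (37996 - 10654)*(210 + 5*(1 + (-164)² + 6*(-164))/(6 - 164)) = 27342*(210 + 5*(1 + 26896 - 984)/(-158)) = 27342*(210 + 5*(-1/158)*25913) = 27342*(210 - 129565/158) = 27342*(-96385/158) = -1317679335/79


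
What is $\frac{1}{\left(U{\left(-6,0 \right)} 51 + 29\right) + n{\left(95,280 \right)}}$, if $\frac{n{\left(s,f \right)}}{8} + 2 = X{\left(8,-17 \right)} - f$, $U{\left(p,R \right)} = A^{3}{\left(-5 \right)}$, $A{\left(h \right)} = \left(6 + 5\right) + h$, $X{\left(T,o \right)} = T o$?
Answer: $\frac{1}{7701} \approx 0.00012985$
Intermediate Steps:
$A{\left(h \right)} = 11 + h$
$U{\left(p,R \right)} = 216$ ($U{\left(p,R \right)} = \left(11 - 5\right)^{3} = 6^{3} = 216$)
$n{\left(s,f \right)} = -1104 - 8 f$ ($n{\left(s,f \right)} = -16 + 8 \left(8 \left(-17\right) - f\right) = -16 + 8 \left(-136 - f\right) = -16 - \left(1088 + 8 f\right) = -1104 - 8 f$)
$\frac{1}{\left(U{\left(-6,0 \right)} 51 + 29\right) + n{\left(95,280 \right)}} = \frac{1}{\left(216 \cdot 51 + 29\right) - 3344} = \frac{1}{\left(11016 + 29\right) - 3344} = \frac{1}{11045 - 3344} = \frac{1}{7701}$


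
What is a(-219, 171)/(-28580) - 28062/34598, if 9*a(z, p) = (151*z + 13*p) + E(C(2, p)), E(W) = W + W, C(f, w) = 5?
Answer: -768905464/1112412195 ≈ -0.69121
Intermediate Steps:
E(W) = 2*W
a(z, p) = 10/9 + 13*p/9 + 151*z/9 (a(z, p) = ((151*z + 13*p) + 2*5)/9 = ((13*p + 151*z) + 10)/9 = (10 + 13*p + 151*z)/9 = 10/9 + 13*p/9 + 151*z/9)
a(-219, 171)/(-28580) - 28062/34598 = (10/9 + (13/9)*171 + (151/9)*(-219))/(-28580) - 28062/34598 = (10/9 + 247 - 11023/3)*(-1/28580) - 28062*1/34598 = -30836/9*(-1/28580) - 14031/17299 = 7709/64305 - 14031/17299 = -768905464/1112412195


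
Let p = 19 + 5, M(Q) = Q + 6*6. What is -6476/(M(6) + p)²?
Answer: -1619/1089 ≈ -1.4867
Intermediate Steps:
M(Q) = 36 + Q (M(Q) = Q + 36 = 36 + Q)
p = 24
-6476/(M(6) + p)² = -6476/((36 + 6) + 24)² = -6476/(42 + 24)² = -6476/(66²) = -6476/4356 = -6476*1/4356 = -1619/1089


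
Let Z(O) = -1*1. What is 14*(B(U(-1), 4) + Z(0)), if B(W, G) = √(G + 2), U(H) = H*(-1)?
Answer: -14 + 14*√6 ≈ 20.293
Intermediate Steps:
Z(O) = -1
U(H) = -H
B(W, G) = √(2 + G)
14*(B(U(-1), 4) + Z(0)) = 14*(√(2 + 4) - 1) = 14*(√6 - 1) = 14*(-1 + √6) = -14 + 14*√6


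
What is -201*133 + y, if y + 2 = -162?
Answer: -26897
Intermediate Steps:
y = -164 (y = -2 - 162 = -164)
-201*133 + y = -201*133 - 164 = -26733 - 164 = -26897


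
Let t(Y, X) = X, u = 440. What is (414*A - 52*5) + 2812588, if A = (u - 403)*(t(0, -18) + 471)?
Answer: 9751382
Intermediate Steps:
A = 16761 (A = (440 - 403)*(-18 + 471) = 37*453 = 16761)
(414*A - 52*5) + 2812588 = (414*16761 - 52*5) + 2812588 = (6939054 - 260) + 2812588 = 6938794 + 2812588 = 9751382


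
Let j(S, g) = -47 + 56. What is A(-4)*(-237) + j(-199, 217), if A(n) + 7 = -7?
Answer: 3327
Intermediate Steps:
j(S, g) = 9
A(n) = -14 (A(n) = -7 - 7 = -14)
A(-4)*(-237) + j(-199, 217) = -14*(-237) + 9 = 3318 + 9 = 3327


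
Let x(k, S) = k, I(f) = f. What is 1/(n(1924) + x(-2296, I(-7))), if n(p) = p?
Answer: -1/372 ≈ -0.0026882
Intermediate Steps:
1/(n(1924) + x(-2296, I(-7))) = 1/(1924 - 2296) = 1/(-372) = -1/372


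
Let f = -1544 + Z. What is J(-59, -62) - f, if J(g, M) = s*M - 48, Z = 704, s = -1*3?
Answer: 978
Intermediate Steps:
s = -3
J(g, M) = -48 - 3*M (J(g, M) = -3*M - 48 = -48 - 3*M)
f = -840 (f = -1544 + 704 = -840)
J(-59, -62) - f = (-48 - 3*(-62)) - 1*(-840) = (-48 + 186) + 840 = 138 + 840 = 978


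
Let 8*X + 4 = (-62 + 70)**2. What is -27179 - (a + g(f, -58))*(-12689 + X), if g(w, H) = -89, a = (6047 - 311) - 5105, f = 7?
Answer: 6846194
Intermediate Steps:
X = 15/2 (X = -1/2 + (-62 + 70)**2/8 = -1/2 + (1/8)*8**2 = -1/2 + (1/8)*64 = -1/2 + 8 = 15/2 ≈ 7.5000)
a = 631 (a = 5736 - 5105 = 631)
-27179 - (a + g(f, -58))*(-12689 + X) = -27179 - (631 - 89)*(-12689 + 15/2) = -27179 - 542*(-25363)/2 = -27179 - 1*(-6873373) = -27179 + 6873373 = 6846194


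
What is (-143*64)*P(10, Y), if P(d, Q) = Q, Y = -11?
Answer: 100672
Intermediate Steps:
(-143*64)*P(10, Y) = -143*64*(-11) = -9152*(-11) = 100672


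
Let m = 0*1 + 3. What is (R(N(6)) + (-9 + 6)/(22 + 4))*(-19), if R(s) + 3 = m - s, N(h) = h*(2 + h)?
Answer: 23769/26 ≈ 914.19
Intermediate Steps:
m = 3 (m = 0 + 3 = 3)
R(s) = -s (R(s) = -3 + (3 - s) = -s)
(R(N(6)) + (-9 + 6)/(22 + 4))*(-19) = (-6*(2 + 6) + (-9 + 6)/(22 + 4))*(-19) = (-6*8 - 3/26)*(-19) = (-1*48 - 3*1/26)*(-19) = (-48 - 3/26)*(-19) = -1251/26*(-19) = 23769/26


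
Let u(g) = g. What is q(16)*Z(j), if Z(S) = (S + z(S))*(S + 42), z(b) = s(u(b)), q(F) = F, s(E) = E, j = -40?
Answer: -2560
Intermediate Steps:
z(b) = b
Z(S) = 2*S*(42 + S) (Z(S) = (S + S)*(S + 42) = (2*S)*(42 + S) = 2*S*(42 + S))
q(16)*Z(j) = 16*(2*(-40)*(42 - 40)) = 16*(2*(-40)*2) = 16*(-160) = -2560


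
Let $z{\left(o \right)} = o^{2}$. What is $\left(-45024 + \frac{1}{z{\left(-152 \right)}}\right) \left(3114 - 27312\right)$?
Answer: $\frac{12585797155005}{11552} \approx 1.0895 \cdot 10^{9}$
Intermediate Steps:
$\left(-45024 + \frac{1}{z{\left(-152 \right)}}\right) \left(3114 - 27312\right) = \left(-45024 + \frac{1}{\left(-152\right)^{2}}\right) \left(3114 - 27312\right) = \left(-45024 + \frac{1}{23104}\right) \left(-24198\right) = \left(- \frac{1040234495}{23104}\right) \left(-24198\right) = \frac{12585797155005}{11552}$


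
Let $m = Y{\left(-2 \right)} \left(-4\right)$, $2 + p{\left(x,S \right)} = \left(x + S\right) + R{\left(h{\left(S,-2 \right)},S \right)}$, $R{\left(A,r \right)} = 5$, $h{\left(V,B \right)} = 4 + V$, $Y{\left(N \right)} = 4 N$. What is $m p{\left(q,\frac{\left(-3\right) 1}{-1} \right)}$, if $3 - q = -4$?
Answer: $416$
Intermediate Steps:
$q = 7$ ($q = 3 - -4 = 3 + 4 = 7$)
$p{\left(x,S \right)} = 3 + S + x$ ($p{\left(x,S \right)} = -2 + \left(\left(x + S\right) + 5\right) = -2 + \left(\left(S + x\right) + 5\right) = -2 + \left(5 + S + x\right) = 3 + S + x$)
$m = 32$ ($m = 4 \left(-2\right) \left(-4\right) = \left(-8\right) \left(-4\right) = 32$)
$m p{\left(q,\frac{\left(-3\right) 1}{-1} \right)} = 32 \left(3 + \frac{\left(-3\right) 1}{-1} + 7\right) = 32 \left(3 - -3 + 7\right) = 32 \left(3 + 3 + 7\right) = 32 \cdot 13 = 416$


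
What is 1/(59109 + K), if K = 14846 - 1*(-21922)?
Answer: 1/95877 ≈ 1.0430e-5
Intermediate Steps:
K = 36768 (K = 14846 + 21922 = 36768)
1/(59109 + K) = 1/(59109 + 36768) = 1/95877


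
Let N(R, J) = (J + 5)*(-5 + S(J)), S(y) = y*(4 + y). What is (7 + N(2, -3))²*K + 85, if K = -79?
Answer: -6314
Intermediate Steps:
N(R, J) = (-5 + J*(4 + J))*(5 + J) (N(R, J) = (J + 5)*(-5 + J*(4 + J)) = (5 + J)*(-5 + J*(4 + J)) = (-5 + J*(4 + J))*(5 + J))
(7 + N(2, -3))²*K + 85 = (7 + (-25 + (-3)³ + 9*(-3)² + 15*(-3)))²*(-79) + 85 = (7 + (-25 - 27 + 9*9 - 45))²*(-79) + 85 = (7 + (-25 - 27 + 81 - 45))²*(-79) + 85 = (7 - 16)²*(-79) + 85 = (-9)²*(-79) + 85 = 81*(-79) + 85 = -6399 + 85 = -6314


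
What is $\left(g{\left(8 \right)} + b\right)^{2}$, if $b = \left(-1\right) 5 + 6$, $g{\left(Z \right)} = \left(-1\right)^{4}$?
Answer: $4$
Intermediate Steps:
$g{\left(Z \right)} = 1$
$b = 1$ ($b = -5 + 6 = 1$)
$\left(g{\left(8 \right)} + b\right)^{2} = \left(1 + 1\right)^{2} = 2^{2} = 4$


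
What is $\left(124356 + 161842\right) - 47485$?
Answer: $238713$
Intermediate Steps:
$\left(124356 + 161842\right) - 47485 = 286198 - 47485 = 238713$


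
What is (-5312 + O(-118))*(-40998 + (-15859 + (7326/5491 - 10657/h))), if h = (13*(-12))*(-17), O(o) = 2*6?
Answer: 64535156018275/214149 ≈ 3.0136e+8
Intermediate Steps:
O(o) = 12
h = 2652 (h = -156*(-17) = 2652)
(-5312 + O(-118))*(-40998 + (-15859 + (7326/5491 - 10657/h))) = (-5312 + 12)*(-40998 + (-15859 + (7326/5491 - 10657/2652))) = -5300*(-40998 + (-15859 + (7326*(1/5491) - 10657*1/2652))) = -5300*(-40998 + (-15859 + (7326/5491 - 10657/2652))) = -5300*(-40998 + (-15859 - 2299355/856596)) = -5300*(-40998 - 13587055319/856596) = -5300*(-48705778127/856596) = 64535156018275/214149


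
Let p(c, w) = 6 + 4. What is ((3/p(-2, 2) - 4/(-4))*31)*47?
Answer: 18941/10 ≈ 1894.1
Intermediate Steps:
p(c, w) = 10
((3/p(-2, 2) - 4/(-4))*31)*47 = ((3/10 - 4/(-4))*31)*47 = ((3*(⅒) - 4*(-¼))*31)*47 = ((3/10 + 1)*31)*47 = ((13/10)*31)*47 = (403/10)*47 = 18941/10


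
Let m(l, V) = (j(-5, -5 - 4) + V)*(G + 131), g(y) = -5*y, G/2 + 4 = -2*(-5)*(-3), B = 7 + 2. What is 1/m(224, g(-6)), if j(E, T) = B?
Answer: 1/2457 ≈ 0.00040700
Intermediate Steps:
B = 9
j(E, T) = 9
G = -68 (G = -8 + 2*(-2*(-5)*(-3)) = -8 + 2*(10*(-3)) = -8 + 2*(-30) = -8 - 60 = -68)
m(l, V) = 567 + 63*V (m(l, V) = (9 + V)*(-68 + 131) = (9 + V)*63 = 567 + 63*V)
1/m(224, g(-6)) = 1/(567 + 63*(-5*(-6))) = 1/(567 + 63*30) = 1/(567 + 1890) = 1/2457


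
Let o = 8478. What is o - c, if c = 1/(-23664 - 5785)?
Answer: 249668623/29449 ≈ 8478.0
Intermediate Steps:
c = -1/29449 (c = 1/(-29449) = -1/29449 ≈ -3.3957e-5)
o - c = 8478 - 1*(-1/29449) = 8478 + 1/29449 = 249668623/29449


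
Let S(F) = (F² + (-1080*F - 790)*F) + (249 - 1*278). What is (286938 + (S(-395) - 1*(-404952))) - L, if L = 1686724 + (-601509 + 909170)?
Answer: -169341449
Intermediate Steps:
S(F) = -29 + F² + F*(-790 - 1080*F) (S(F) = (F² + (-790 - 1080*F)*F) + (249 - 278) = (F² + F*(-790 - 1080*F)) - 29 = -29 + F² + F*(-790 - 1080*F))
L = 1994385 (L = 1686724 + 307661 = 1994385)
(286938 + (S(-395) - 1*(-404952))) - L = (286938 + ((-29 - 1079*(-395)² - 790*(-395)) - 1*(-404952))) - 1*1994385 = (286938 + ((-29 - 1079*156025 + 312050) + 404952)) - 1994385 = (286938 + ((-29 - 168350975 + 312050) + 404952)) - 1994385 = (286938 + (-168038954 + 404952)) - 1994385 = (286938 - 167634002) - 1994385 = -167347064 - 1994385 = -169341449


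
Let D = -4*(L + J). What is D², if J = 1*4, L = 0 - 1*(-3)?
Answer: 784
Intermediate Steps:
L = 3 (L = 0 + 3 = 3)
J = 4
D = -28 (D = -4*(3 + 4) = -4*7 = -28)
D² = (-28)² = 784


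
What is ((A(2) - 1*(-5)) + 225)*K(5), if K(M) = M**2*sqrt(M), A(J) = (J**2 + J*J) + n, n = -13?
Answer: 5625*sqrt(5) ≈ 12578.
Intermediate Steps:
A(J) = -13 + 2*J**2 (A(J) = (J**2 + J*J) - 13 = (J**2 + J**2) - 13 = 2*J**2 - 13 = -13 + 2*J**2)
K(M) = M**(5/2)
((A(2) - 1*(-5)) + 225)*K(5) = (((-13 + 2*2**2) - 1*(-5)) + 225)*5**(5/2) = (((-13 + 2*4) + 5) + 225)*(25*sqrt(5)) = (((-13 + 8) + 5) + 225)*(25*sqrt(5)) = ((-5 + 5) + 225)*(25*sqrt(5)) = (0 + 225)*(25*sqrt(5)) = 225*(25*sqrt(5)) = 5625*sqrt(5)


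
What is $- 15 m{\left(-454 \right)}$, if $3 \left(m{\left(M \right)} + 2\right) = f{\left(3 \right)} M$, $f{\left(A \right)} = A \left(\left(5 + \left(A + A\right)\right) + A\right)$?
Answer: $95370$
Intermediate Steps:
$f{\left(A \right)} = A \left(5 + 3 A\right)$ ($f{\left(A \right)} = A \left(\left(5 + 2 A\right) + A\right) = A \left(5 + 3 A\right)$)
$m{\left(M \right)} = -2 + 14 M$ ($m{\left(M \right)} = -2 + \frac{3 \left(5 + 3 \cdot 3\right) M}{3} = -2 + \frac{3 \left(5 + 9\right) M}{3} = -2 + \frac{3 \cdot 14 M}{3} = -2 + \frac{42 M}{3} = -2 + 14 M$)
$- 15 m{\left(-454 \right)} = - 15 \left(-2 + 14 \left(-454\right)\right) = - 15 \left(-2 - 6356\right) = \left(-15\right) \left(-6358\right) = 95370$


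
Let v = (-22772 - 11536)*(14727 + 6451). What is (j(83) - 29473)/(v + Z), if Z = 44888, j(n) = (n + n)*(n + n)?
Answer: 27/10232816 ≈ 2.6386e-6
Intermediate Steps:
j(n) = 4*n² (j(n) = (2*n)*(2*n) = 4*n²)
v = -726574824 (v = -34308*21178 = -726574824)
(j(83) - 29473)/(v + Z) = (4*83² - 29473)/(-726574824 + 44888) = (4*6889 - 29473)/(-726529936) = (27556 - 29473)*(-1/726529936) = -1917*(-1/726529936) = 27/10232816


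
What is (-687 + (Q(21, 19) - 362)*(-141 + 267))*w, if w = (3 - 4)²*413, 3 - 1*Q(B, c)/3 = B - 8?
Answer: -20682627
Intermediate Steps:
Q(B, c) = 33 - 3*B (Q(B, c) = 9 - 3*(B - 8) = 9 - 3*(-8 + B) = 9 + (24 - 3*B) = 33 - 3*B)
w = 413 (w = (-1)²*413 = 1*413 = 413)
(-687 + (Q(21, 19) - 362)*(-141 + 267))*w = (-687 + ((33 - 3*21) - 362)*(-141 + 267))*413 = (-687 + ((33 - 63) - 362)*126)*413 = (-687 + (-30 - 362)*126)*413 = (-687 - 392*126)*413 = (-687 - 49392)*413 = -50079*413 = -20682627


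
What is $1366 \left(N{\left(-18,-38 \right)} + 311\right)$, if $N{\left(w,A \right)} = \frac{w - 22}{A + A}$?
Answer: $\frac{8085354}{19} \approx 4.2555 \cdot 10^{5}$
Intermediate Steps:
$N{\left(w,A \right)} = \frac{-22 + w}{2 A}$
$1366 \left(N{\left(-18,-38 \right)} + 311\right) = 1366 \left(\frac{-22 - 18}{2 \left(-38\right)} + 311\right) = 1366 \left(\frac{1}{2} \left(- \frac{1}{38}\right) \left(-40\right) + 311\right) = 1366 \left(\frac{10}{19} + 311\right) = 1366 \cdot \frac{5919}{19} = \frac{8085354}{19}$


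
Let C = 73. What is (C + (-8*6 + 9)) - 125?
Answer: -91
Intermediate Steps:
(C + (-8*6 + 9)) - 125 = (73 + (-8*6 + 9)) - 125 = (73 + (-48 + 9)) - 125 = (73 - 39) - 125 = 34 - 125 = -91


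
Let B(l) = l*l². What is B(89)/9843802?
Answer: 704969/9843802 ≈ 0.071615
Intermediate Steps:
B(l) = l³
B(89)/9843802 = 89³/9843802 = 704969*(1/9843802) = 704969/9843802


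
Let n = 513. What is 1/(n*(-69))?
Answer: -1/35397 ≈ -2.8251e-5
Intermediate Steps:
1/(n*(-69)) = 1/(513*(-69)) = 1/(-35397) = -1/35397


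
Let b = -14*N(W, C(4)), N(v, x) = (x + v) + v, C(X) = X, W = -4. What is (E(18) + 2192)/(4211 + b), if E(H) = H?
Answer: 130/251 ≈ 0.51793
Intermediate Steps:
N(v, x) = x + 2*v (N(v, x) = (v + x) + v = x + 2*v)
b = 56 (b = -14*(4 + 2*(-4)) = -14*(4 - 8) = -14*(-4) = 56)
(E(18) + 2192)/(4211 + b) = (18 + 2192)/(4211 + 56) = 2210/4267 = 2210*(1/4267) = 130/251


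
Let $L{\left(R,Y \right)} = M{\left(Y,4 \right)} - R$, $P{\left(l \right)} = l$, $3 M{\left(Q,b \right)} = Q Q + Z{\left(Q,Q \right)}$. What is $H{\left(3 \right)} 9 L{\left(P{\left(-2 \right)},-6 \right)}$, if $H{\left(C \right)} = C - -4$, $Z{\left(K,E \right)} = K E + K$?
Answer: $1512$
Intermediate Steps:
$Z{\left(K,E \right)} = K + E K$ ($Z{\left(K,E \right)} = E K + K = K + E K$)
$H{\left(C \right)} = 4 + C$ ($H{\left(C \right)} = C + 4 = 4 + C$)
$M{\left(Q,b \right)} = \frac{Q^{2}}{3} + \frac{Q \left(1 + Q\right)}{3}$ ($M{\left(Q,b \right)} = \frac{Q Q + Q \left(1 + Q\right)}{3} = \frac{Q^{2} + Q \left(1 + Q\right)}{3} = \frac{Q^{2}}{3} + \frac{Q \left(1 + Q\right)}{3}$)
$L{\left(R,Y \right)} = - R + \frac{Y \left(1 + 2 Y\right)}{3}$ ($L{\left(R,Y \right)} = \frac{Y \left(1 + 2 Y\right)}{3} - R = - R + \frac{Y \left(1 + 2 Y\right)}{3}$)
$H{\left(3 \right)} 9 L{\left(P{\left(-2 \right)},-6 \right)} = \left(4 + 3\right) 9 \left(\left(-1\right) \left(-2\right) + \frac{1}{3} \left(-6\right) + \frac{2 \left(-6\right)^{2}}{3}\right) = 7 \cdot 9 \left(2 - 2 + \frac{2}{3} \cdot 36\right) = 63 \left(2 - 2 + 24\right) = 63 \cdot 24 = 1512$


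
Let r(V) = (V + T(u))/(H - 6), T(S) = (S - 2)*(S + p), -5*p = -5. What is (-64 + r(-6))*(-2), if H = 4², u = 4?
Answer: 636/5 ≈ 127.20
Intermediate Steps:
p = 1 (p = -⅕*(-5) = 1)
H = 16
T(S) = (1 + S)*(-2 + S) (T(S) = (S - 2)*(S + 1) = (-2 + S)*(1 + S) = (1 + S)*(-2 + S))
r(V) = 1 + V/10 (r(V) = (V + (-2 + 4² - 1*4))/(16 - 6) = (V + (-2 + 16 - 4))/10 = (V + 10)*(⅒) = (10 + V)*(⅒) = 1 + V/10)
(-64 + r(-6))*(-2) = (-64 + (1 + (⅒)*(-6)))*(-2) = (-64 + (1 - ⅗))*(-2) = (-64 + ⅖)*(-2) = -318/5*(-2) = 636/5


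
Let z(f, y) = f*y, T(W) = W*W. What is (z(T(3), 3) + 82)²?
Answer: 11881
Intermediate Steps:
T(W) = W²
(z(T(3), 3) + 82)² = (3²*3 + 82)² = (9*3 + 82)² = (27 + 82)² = 109² = 11881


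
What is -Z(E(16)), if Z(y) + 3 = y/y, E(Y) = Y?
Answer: 2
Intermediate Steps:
Z(y) = -2 (Z(y) = -3 + y/y = -3 + 1 = -2)
-Z(E(16)) = -1*(-2) = 2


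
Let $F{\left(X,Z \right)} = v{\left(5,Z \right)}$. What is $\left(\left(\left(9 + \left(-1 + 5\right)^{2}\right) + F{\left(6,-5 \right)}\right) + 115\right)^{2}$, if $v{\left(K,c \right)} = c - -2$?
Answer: $18769$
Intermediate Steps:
$v{\left(K,c \right)} = 2 + c$ ($v{\left(K,c \right)} = c + 2 = 2 + c$)
$F{\left(X,Z \right)} = 2 + Z$
$\left(\left(\left(9 + \left(-1 + 5\right)^{2}\right) + F{\left(6,-5 \right)}\right) + 115\right)^{2} = \left(\left(\left(9 + \left(-1 + 5\right)^{2}\right) + \left(2 - 5\right)\right) + 115\right)^{2} = \left(\left(\left(9 + 4^{2}\right) - 3\right) + 115\right)^{2} = \left(\left(\left(9 + 16\right) - 3\right) + 115\right)^{2} = \left(\left(25 - 3\right) + 115\right)^{2} = \left(22 + 115\right)^{2} = 137^{2} = 18769$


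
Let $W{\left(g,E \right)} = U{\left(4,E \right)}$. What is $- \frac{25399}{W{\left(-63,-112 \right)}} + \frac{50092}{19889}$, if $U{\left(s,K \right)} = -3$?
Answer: $\frac{505310987}{59667} \approx 8468.8$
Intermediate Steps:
$W{\left(g,E \right)} = -3$
$- \frac{25399}{W{\left(-63,-112 \right)}} + \frac{50092}{19889} = - \frac{25399}{-3} + \frac{50092}{19889} = \left(-25399\right) \left(- \frac{1}{3}\right) + 50092 \cdot \frac{1}{19889} = \frac{25399}{3} + \frac{50092}{19889} = \frac{505310987}{59667}$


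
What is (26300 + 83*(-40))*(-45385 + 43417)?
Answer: -45224640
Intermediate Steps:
(26300 + 83*(-40))*(-45385 + 43417) = (26300 - 3320)*(-1968) = 22980*(-1968) = -45224640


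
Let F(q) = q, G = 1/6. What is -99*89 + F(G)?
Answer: -52865/6 ≈ -8810.8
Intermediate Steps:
G = 1/6 ≈ 0.16667
-99*89 + F(G) = -99*89 + 1/6 = -8811 + 1/6 = -52865/6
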